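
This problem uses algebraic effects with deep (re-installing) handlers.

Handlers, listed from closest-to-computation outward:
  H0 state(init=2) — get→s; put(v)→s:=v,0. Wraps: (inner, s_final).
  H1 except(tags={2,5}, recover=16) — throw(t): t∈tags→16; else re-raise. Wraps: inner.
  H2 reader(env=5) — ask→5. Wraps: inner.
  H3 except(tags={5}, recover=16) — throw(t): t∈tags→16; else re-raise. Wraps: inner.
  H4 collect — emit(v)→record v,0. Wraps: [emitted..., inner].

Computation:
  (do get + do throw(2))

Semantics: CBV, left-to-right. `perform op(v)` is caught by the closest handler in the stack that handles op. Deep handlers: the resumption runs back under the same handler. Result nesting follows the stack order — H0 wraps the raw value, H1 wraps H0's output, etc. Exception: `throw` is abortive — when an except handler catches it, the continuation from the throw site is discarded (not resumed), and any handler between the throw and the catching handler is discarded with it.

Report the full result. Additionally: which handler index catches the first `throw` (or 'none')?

Step-by-step:
get @ H0 ⇒ 2
throw(2) @ H1 caught ⇒ 16
H2 returns 16
H3 returns 16
H4 returns [16]
= [16]

Answer: [16] ; first throw caught by: H1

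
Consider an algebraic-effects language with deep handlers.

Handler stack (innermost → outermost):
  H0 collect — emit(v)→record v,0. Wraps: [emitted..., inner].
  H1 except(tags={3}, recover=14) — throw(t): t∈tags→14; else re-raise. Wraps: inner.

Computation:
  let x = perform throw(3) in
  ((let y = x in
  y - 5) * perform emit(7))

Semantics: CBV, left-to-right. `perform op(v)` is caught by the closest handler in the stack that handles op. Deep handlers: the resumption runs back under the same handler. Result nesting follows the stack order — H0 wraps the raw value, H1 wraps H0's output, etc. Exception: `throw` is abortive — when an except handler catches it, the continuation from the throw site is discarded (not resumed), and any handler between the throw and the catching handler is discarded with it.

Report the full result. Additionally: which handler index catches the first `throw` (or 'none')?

Answer: 14 ; first throw caught by: H1

Step-by-step:
throw(3) @ H1 caught ⇒ 14
= 14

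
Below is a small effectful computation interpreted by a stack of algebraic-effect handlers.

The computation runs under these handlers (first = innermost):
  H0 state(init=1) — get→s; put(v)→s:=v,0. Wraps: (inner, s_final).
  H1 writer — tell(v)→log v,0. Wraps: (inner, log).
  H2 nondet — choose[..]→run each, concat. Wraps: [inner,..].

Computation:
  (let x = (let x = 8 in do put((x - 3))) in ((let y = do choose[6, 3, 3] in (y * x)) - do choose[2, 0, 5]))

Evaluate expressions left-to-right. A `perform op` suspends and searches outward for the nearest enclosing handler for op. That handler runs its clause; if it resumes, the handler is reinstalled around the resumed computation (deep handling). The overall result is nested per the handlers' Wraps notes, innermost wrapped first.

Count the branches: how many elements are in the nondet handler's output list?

Answer: 9

Step-by-step:
put(5) @ H0 ⇒ s:=5
choose[6, 3, 3] @ H2
  branch[0] choose=6:
    choose[2, 0, 5] @ H2
      branch[0] choose=2:
        H0 returns (-2, 5)
        H1 returns ((-2, 5), ())
        H2 returns [((-2, 5), ())]
      branch[1] choose=0:
        H0 returns (0, 5)
        H1 returns ((0, 5), ())
        H2 returns [((0, 5), ())]
      branch[2] choose=5:
        H0 returns (-5, 5)
        H1 returns ((-5, 5), ())
        H2 returns [((-5, 5), ())]
  branch[1] choose=3:
    choose[2, 0, 5] @ H2
      branch[0] choose=2:
        H0 returns (-2, 5)
        H1 returns ((-2, 5), ())
        H2 returns [((-2, 5), ())]
      branch[1] choose=0:
        H0 returns (0, 5)
        H1 returns ((0, 5), ())
        H2 returns [((0, 5), ())]
      branch[2] choose=5:
        H0 returns (-5, 5)
        H1 returns ((-5, 5), ())
        H2 returns [((-5, 5), ())]
  branch[2] choose=3:
    choose[2, 0, 5] @ H2
      branch[0] choose=2:
        H0 returns (-2, 5)
        H1 returns ((-2, 5), ())
        H2 returns [((-2, 5), ())]
      branch[1] choose=0:
        H0 returns (0, 5)
        H1 returns ((0, 5), ())
        H2 returns [((0, 5), ())]
      branch[2] choose=5:
        H0 returns (-5, 5)
        H1 returns ((-5, 5), ())
        H2 returns [((-5, 5), ())]
= [((-2, 5), ()), ((0, 5), ()), ((-5, 5), ()), ((-2, 5), ()), ((0, 5), ()), ((-5, 5), ()), ((-2, 5), ()), ((0, 5), ()), ((-5, 5), ())]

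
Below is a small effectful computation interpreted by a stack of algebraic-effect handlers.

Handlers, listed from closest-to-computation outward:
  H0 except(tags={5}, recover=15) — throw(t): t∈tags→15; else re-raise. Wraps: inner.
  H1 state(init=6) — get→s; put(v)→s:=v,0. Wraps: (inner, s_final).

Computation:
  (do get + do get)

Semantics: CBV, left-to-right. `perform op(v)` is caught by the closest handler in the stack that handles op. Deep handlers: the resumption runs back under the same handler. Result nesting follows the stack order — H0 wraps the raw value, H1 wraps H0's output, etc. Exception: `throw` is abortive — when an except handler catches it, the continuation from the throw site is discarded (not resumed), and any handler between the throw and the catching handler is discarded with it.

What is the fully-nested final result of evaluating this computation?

Answer: (12, 6)

Working:
get @ H1 ⇒ 6
get @ H1 ⇒ 6
H0 returns 12
H1 returns (12, 6)
= (12, 6)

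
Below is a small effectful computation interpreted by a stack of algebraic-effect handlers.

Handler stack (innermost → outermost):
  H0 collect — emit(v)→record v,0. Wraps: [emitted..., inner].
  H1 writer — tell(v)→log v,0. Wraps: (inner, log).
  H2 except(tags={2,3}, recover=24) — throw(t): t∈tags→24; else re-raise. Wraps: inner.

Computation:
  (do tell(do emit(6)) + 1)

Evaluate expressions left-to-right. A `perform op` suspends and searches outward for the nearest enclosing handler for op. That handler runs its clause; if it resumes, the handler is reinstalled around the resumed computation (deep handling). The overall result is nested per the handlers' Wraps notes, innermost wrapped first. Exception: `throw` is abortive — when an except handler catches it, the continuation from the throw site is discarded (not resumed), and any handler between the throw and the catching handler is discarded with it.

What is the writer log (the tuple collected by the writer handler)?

Evaluation trace:
emit(6) @ H0 ⇒ out+=6
tell(0) @ H1 ⇒ log+=0
H0 returns [6, 1]
H1 returns ([6, 1], (0))
H2 returns ([6, 1], (0))
= ([6, 1], (0))

Answer: (0)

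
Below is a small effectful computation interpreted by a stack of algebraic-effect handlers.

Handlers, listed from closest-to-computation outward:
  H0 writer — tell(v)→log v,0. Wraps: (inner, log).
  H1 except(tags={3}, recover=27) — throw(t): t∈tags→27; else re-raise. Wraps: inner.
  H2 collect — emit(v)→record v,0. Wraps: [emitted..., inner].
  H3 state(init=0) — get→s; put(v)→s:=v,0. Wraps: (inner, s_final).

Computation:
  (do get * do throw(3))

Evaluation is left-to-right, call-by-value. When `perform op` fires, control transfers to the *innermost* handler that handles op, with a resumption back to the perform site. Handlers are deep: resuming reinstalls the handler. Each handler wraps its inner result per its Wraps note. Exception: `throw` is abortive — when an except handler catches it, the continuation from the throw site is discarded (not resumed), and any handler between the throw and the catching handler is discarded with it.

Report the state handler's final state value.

Working:
get @ H3 ⇒ 0
throw(3) @ H1 caught ⇒ 27
H2 returns [27]
H3 returns ([27], 0)
= ([27], 0)

Answer: 0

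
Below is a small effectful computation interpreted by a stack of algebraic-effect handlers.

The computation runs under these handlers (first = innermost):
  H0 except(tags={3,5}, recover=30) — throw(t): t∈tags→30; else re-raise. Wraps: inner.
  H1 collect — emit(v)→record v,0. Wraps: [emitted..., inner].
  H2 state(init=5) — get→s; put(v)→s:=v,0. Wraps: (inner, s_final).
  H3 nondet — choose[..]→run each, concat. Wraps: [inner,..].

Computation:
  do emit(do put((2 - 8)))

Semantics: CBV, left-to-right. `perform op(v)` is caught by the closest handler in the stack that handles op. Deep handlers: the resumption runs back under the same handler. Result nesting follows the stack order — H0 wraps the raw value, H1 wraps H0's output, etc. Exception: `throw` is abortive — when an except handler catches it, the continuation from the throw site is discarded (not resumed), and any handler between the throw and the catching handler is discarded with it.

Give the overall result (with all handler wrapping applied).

Evaluation trace:
put(-6) @ H2 ⇒ s:=-6
emit(0) @ H1 ⇒ out+=0
H0 returns 0
H1 returns [0, 0]
H2 returns ([0, 0], -6)
H3 returns [([0, 0], -6)]
= [([0, 0], -6)]

Answer: [([0, 0], -6)]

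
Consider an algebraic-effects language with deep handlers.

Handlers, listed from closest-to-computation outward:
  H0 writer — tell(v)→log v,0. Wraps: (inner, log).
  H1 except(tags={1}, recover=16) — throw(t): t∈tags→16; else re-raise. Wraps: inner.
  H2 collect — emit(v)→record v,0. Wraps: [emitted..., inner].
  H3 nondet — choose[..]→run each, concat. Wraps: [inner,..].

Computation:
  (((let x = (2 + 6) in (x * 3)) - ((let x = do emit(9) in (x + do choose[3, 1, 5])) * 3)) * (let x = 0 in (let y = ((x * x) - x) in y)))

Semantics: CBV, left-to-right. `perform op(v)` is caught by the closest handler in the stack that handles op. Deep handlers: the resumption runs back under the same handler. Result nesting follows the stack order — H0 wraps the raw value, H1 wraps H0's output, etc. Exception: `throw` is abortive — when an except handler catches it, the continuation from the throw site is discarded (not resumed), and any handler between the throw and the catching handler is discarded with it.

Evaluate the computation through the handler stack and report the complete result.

Answer: [[9, (0, ())], [9, (0, ())], [9, (0, ())]]

Step-by-step:
emit(9) @ H2 ⇒ out+=9
choose[3, 1, 5] @ H3
  branch[0] choose=3:
    H0 returns (0, ())
    H1 returns (0, ())
    H2 returns [9, (0, ())]
    H3 returns [[9, (0, ())]]
  branch[1] choose=1:
    H0 returns (0, ())
    H1 returns (0, ())
    H2 returns [9, (0, ())]
    H3 returns [[9, (0, ())]]
  branch[2] choose=5:
    H0 returns (0, ())
    H1 returns (0, ())
    H2 returns [9, (0, ())]
    H3 returns [[9, (0, ())]]
= [[9, (0, ())], [9, (0, ())], [9, (0, ())]]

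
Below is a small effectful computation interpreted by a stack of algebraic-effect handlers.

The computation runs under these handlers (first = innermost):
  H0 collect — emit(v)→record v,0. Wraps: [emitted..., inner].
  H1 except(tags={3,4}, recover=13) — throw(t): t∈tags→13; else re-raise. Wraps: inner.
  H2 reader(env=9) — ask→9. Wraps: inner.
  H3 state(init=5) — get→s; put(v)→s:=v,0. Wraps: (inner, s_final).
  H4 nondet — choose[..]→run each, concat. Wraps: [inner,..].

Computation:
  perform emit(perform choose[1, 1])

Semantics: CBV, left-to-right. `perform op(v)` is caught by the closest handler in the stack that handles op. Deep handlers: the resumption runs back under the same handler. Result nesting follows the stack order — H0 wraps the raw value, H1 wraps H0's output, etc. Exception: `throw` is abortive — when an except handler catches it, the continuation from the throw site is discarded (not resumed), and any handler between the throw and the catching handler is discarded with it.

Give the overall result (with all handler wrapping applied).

Step-by-step:
choose[1, 1] @ H4
  branch[0] choose=1:
    emit(1) @ H0 ⇒ out+=1
    H0 returns [1, 0]
    H1 returns [1, 0]
    H2 returns [1, 0]
    H3 returns ([1, 0], 5)
    H4 returns [([1, 0], 5)]
  branch[1] choose=1:
    emit(1) @ H0 ⇒ out+=1
    H0 returns [1, 0]
    H1 returns [1, 0]
    H2 returns [1, 0]
    H3 returns ([1, 0], 5)
    H4 returns [([1, 0], 5)]
= [([1, 0], 5), ([1, 0], 5)]

Answer: [([1, 0], 5), ([1, 0], 5)]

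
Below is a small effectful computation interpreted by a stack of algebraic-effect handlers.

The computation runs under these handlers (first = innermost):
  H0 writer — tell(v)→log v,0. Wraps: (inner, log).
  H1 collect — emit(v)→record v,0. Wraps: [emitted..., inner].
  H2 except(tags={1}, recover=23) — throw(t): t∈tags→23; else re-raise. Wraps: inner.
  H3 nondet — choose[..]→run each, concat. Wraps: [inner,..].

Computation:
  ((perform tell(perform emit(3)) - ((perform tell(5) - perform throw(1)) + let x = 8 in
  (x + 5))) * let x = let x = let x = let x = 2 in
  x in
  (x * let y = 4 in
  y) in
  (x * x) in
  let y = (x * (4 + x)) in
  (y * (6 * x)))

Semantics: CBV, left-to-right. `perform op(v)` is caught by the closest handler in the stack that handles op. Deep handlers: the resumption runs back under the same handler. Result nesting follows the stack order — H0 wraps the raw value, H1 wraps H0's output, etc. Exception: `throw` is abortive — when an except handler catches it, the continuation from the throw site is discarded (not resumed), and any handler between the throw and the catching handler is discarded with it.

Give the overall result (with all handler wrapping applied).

Answer: [23]

Working:
emit(3) @ H1 ⇒ out+=3
tell(0) @ H0 ⇒ log+=0
tell(5) @ H0 ⇒ log+=5
throw(1) @ H2 caught ⇒ 23
H3 returns [23]
= [23]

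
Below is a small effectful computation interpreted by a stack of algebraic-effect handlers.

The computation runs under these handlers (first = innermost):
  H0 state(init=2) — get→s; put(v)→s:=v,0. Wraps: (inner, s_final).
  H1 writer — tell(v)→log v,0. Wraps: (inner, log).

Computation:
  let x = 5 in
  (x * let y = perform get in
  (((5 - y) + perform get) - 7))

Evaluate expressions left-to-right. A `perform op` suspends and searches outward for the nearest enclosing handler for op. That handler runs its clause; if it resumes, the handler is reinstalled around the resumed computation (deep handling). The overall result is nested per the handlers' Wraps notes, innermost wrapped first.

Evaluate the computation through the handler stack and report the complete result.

Step-by-step:
get @ H0 ⇒ 2
get @ H0 ⇒ 2
H0 returns (-10, 2)
H1 returns ((-10, 2), ())
= ((-10, 2), ())

Answer: ((-10, 2), ())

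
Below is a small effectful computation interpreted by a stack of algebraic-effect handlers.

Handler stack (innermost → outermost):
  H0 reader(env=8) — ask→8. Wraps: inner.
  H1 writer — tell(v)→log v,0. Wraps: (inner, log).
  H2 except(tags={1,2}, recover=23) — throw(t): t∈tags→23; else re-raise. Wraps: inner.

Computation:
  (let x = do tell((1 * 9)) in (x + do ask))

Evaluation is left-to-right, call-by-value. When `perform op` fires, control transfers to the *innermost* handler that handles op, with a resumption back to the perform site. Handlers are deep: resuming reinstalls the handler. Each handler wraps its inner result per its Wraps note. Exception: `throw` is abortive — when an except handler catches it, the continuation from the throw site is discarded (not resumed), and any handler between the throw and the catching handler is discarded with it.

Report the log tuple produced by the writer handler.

Evaluation trace:
tell(9) @ H1 ⇒ log+=9
ask @ H0 ⇒ 8
H0 returns 8
H1 returns (8, (9))
H2 returns (8, (9))
= (8, (9))

Answer: (9)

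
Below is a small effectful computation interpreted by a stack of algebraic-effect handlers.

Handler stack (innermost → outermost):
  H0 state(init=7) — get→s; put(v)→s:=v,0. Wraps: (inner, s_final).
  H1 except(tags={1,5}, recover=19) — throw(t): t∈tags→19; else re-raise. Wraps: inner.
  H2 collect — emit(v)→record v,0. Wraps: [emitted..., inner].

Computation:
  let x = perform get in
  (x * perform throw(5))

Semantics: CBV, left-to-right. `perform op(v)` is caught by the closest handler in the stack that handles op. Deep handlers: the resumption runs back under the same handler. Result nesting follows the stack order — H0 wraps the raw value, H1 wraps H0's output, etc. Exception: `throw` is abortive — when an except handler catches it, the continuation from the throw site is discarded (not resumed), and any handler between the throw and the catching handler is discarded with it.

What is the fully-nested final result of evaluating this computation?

Evaluation trace:
get @ H0 ⇒ 7
throw(5) @ H1 caught ⇒ 19
H2 returns [19]
= [19]

Answer: [19]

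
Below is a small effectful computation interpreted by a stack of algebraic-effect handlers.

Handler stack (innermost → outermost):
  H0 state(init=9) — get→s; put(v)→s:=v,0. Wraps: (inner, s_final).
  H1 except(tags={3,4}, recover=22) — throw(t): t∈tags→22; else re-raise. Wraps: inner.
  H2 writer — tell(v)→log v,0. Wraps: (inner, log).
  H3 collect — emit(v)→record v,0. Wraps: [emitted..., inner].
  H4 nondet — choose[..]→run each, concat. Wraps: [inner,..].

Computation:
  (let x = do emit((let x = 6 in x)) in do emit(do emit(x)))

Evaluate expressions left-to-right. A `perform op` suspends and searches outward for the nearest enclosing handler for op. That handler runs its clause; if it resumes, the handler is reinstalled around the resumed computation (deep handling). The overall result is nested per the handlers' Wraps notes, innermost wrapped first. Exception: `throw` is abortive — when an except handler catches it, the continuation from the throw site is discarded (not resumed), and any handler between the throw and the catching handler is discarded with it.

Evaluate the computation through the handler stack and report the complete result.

Evaluation trace:
emit(6) @ H3 ⇒ out+=6
emit(0) @ H3 ⇒ out+=0
emit(0) @ H3 ⇒ out+=0
H0 returns (0, 9)
H1 returns (0, 9)
H2 returns ((0, 9), ())
H3 returns [6, 0, 0, ((0, 9), ())]
H4 returns [[6, 0, 0, ((0, 9), ())]]
= [[6, 0, 0, ((0, 9), ())]]

Answer: [[6, 0, 0, ((0, 9), ())]]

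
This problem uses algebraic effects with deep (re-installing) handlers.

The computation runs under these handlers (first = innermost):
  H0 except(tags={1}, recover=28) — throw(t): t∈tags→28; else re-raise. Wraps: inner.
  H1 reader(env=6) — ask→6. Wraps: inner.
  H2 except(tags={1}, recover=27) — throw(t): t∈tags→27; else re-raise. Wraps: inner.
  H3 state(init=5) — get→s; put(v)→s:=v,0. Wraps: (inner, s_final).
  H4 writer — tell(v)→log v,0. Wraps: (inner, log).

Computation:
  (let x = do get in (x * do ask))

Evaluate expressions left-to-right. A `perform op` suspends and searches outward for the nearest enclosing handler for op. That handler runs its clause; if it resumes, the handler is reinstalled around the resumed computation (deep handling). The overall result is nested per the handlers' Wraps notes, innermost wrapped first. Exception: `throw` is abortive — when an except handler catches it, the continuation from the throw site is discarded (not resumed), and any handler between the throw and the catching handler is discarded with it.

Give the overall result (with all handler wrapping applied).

Answer: ((30, 5), ())

Step-by-step:
get @ H3 ⇒ 5
ask @ H1 ⇒ 6
H0 returns 30
H1 returns 30
H2 returns 30
H3 returns (30, 5)
H4 returns ((30, 5), ())
= ((30, 5), ())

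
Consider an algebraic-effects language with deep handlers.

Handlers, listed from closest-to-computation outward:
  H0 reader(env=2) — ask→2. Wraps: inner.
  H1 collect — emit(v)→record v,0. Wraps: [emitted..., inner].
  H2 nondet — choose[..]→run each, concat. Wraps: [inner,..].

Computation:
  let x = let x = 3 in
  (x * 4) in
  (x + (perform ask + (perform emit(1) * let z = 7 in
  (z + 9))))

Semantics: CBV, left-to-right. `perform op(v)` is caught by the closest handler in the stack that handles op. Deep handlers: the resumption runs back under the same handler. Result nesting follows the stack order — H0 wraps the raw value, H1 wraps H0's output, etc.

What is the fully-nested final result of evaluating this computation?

Working:
ask @ H0 ⇒ 2
emit(1) @ H1 ⇒ out+=1
H0 returns 14
H1 returns [1, 14]
H2 returns [[1, 14]]
= [[1, 14]]

Answer: [[1, 14]]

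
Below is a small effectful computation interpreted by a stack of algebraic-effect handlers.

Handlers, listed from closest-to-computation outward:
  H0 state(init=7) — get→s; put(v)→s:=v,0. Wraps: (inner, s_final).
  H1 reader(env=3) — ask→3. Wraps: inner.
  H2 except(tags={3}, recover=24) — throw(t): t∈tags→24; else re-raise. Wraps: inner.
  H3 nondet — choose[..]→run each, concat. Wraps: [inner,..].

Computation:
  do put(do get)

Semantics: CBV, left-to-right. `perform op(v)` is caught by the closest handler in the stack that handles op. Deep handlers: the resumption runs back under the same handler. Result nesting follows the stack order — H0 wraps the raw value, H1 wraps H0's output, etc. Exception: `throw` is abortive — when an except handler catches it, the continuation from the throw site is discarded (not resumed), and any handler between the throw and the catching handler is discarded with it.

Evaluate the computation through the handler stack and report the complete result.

Step-by-step:
get @ H0 ⇒ 7
put(7) @ H0 ⇒ s:=7
H0 returns (0, 7)
H1 returns (0, 7)
H2 returns (0, 7)
H3 returns [(0, 7)]
= [(0, 7)]

Answer: [(0, 7)]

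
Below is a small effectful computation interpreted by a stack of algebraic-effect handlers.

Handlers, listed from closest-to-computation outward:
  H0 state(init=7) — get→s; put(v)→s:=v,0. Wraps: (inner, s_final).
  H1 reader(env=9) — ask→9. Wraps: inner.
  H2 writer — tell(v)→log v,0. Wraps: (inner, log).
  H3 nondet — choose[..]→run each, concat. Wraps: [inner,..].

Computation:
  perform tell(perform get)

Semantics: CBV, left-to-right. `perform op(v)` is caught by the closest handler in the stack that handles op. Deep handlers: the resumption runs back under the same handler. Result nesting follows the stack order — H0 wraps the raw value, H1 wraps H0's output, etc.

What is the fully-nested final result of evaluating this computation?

Answer: [((0, 7), (7))]

Evaluation trace:
get @ H0 ⇒ 7
tell(7) @ H2 ⇒ log+=7
H0 returns (0, 7)
H1 returns (0, 7)
H2 returns ((0, 7), (7))
H3 returns [((0, 7), (7))]
= [((0, 7), (7))]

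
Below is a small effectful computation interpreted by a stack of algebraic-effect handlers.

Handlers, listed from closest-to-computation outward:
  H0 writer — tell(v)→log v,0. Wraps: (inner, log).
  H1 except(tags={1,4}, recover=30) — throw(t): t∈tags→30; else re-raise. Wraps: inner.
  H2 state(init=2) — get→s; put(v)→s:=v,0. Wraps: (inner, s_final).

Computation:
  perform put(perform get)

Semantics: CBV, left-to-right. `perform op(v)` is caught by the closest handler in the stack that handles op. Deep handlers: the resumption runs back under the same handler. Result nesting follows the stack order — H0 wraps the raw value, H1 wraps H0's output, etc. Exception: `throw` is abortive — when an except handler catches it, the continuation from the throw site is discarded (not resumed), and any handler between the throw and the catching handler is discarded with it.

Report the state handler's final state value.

Answer: 2

Evaluation trace:
get @ H2 ⇒ 2
put(2) @ H2 ⇒ s:=2
H0 returns (0, ())
H1 returns (0, ())
H2 returns ((0, ()), 2)
= ((0, ()), 2)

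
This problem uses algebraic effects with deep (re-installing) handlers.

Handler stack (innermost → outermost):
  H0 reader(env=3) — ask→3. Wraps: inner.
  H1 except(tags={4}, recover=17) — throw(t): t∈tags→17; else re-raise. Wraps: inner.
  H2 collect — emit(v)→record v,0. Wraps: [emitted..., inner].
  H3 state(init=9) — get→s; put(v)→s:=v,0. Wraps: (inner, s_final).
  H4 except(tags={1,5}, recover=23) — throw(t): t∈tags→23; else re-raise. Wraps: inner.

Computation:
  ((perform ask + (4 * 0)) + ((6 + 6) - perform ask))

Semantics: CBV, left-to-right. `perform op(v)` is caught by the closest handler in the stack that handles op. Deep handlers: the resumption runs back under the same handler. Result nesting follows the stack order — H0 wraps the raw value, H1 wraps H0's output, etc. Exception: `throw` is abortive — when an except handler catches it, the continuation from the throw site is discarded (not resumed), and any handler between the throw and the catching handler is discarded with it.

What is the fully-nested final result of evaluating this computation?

Answer: ([12], 9)

Working:
ask @ H0 ⇒ 3
ask @ H0 ⇒ 3
H0 returns 12
H1 returns 12
H2 returns [12]
H3 returns ([12], 9)
H4 returns ([12], 9)
= ([12], 9)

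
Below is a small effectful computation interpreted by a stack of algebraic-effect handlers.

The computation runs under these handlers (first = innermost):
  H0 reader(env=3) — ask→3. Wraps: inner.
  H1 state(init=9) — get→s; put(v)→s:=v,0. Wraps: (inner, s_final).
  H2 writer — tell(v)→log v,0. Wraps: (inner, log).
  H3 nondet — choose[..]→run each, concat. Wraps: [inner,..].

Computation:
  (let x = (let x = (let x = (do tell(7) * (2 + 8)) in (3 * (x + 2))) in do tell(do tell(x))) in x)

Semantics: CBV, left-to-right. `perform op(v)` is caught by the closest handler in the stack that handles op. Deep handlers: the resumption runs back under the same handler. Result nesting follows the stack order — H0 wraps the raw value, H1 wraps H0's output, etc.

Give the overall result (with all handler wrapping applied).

Answer: [((0, 9), (7, 6, 0))]

Step-by-step:
tell(7) @ H2 ⇒ log+=7
tell(6) @ H2 ⇒ log+=6
tell(0) @ H2 ⇒ log+=0
H0 returns 0
H1 returns (0, 9)
H2 returns ((0, 9), (7, 6, 0))
H3 returns [((0, 9), (7, 6, 0))]
= [((0, 9), (7, 6, 0))]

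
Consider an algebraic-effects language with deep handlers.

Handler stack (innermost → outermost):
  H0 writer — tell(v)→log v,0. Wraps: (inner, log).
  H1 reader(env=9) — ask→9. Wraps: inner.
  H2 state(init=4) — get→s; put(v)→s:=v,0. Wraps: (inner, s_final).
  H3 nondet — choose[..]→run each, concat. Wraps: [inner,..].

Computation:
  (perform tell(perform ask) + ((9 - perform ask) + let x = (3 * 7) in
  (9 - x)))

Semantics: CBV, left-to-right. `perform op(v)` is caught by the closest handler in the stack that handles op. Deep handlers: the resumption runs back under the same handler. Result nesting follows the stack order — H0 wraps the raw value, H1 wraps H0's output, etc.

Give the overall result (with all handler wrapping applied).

Answer: [((-12, (9)), 4)]

Working:
ask @ H1 ⇒ 9
tell(9) @ H0 ⇒ log+=9
ask @ H1 ⇒ 9
H0 returns (-12, (9))
H1 returns (-12, (9))
H2 returns ((-12, (9)), 4)
H3 returns [((-12, (9)), 4)]
= [((-12, (9)), 4)]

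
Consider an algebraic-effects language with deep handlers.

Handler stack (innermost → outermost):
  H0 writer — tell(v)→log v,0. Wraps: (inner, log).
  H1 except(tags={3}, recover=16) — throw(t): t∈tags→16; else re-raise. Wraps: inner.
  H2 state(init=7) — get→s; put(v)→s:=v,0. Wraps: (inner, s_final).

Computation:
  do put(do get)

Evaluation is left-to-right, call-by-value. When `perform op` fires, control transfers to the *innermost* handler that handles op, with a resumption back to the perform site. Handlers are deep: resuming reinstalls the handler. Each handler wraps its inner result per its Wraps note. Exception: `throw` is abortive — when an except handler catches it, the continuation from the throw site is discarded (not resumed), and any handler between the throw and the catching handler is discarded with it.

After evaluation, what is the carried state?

Answer: 7

Evaluation trace:
get @ H2 ⇒ 7
put(7) @ H2 ⇒ s:=7
H0 returns (0, ())
H1 returns (0, ())
H2 returns ((0, ()), 7)
= ((0, ()), 7)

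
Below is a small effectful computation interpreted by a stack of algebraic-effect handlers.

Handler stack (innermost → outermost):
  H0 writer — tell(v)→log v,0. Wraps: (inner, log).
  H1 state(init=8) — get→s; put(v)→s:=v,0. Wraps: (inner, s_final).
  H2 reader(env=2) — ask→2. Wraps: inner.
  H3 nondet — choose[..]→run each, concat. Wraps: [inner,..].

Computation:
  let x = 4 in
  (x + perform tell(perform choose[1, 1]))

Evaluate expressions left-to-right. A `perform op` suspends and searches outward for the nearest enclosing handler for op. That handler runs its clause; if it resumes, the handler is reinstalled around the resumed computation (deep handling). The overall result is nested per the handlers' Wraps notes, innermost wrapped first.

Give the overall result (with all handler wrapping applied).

Evaluation trace:
choose[1, 1] @ H3
  branch[0] choose=1:
    tell(1) @ H0 ⇒ log+=1
    H0 returns (4, (1))
    H1 returns ((4, (1)), 8)
    H2 returns ((4, (1)), 8)
    H3 returns [((4, (1)), 8)]
  branch[1] choose=1:
    tell(1) @ H0 ⇒ log+=1
    H0 returns (4, (1))
    H1 returns ((4, (1)), 8)
    H2 returns ((4, (1)), 8)
    H3 returns [((4, (1)), 8)]
= [((4, (1)), 8), ((4, (1)), 8)]

Answer: [((4, (1)), 8), ((4, (1)), 8)]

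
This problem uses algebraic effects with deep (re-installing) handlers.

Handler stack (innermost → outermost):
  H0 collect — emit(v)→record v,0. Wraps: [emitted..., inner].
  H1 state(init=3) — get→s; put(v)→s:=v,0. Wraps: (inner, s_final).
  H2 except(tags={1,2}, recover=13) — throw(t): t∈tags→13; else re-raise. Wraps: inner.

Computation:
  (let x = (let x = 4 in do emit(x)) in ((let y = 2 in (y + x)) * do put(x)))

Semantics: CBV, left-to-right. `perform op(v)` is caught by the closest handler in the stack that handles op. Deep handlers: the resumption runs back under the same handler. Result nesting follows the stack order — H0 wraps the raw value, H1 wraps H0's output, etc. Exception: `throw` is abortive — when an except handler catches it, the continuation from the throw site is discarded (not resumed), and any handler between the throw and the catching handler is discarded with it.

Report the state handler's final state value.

Working:
emit(4) @ H0 ⇒ out+=4
put(0) @ H1 ⇒ s:=0
H0 returns [4, 0]
H1 returns ([4, 0], 0)
H2 returns ([4, 0], 0)
= ([4, 0], 0)

Answer: 0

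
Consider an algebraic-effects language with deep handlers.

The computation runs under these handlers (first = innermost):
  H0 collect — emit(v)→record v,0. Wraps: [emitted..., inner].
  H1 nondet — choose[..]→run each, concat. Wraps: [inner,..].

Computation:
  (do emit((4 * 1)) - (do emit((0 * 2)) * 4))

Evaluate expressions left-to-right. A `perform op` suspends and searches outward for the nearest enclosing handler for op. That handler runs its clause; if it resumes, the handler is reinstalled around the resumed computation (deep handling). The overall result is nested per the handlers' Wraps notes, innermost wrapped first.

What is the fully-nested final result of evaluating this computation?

Answer: [[4, 0, 0]]

Evaluation trace:
emit(4) @ H0 ⇒ out+=4
emit(0) @ H0 ⇒ out+=0
H0 returns [4, 0, 0]
H1 returns [[4, 0, 0]]
= [[4, 0, 0]]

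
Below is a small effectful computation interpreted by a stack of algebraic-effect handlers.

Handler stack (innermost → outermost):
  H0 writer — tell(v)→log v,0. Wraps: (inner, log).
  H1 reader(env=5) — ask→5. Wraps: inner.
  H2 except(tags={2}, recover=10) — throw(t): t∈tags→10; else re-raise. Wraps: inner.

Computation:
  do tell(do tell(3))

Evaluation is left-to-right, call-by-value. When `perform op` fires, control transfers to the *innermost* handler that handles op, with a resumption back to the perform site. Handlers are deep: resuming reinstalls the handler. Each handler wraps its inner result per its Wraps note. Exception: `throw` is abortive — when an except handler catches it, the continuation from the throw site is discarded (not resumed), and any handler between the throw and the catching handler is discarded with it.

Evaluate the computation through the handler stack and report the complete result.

Answer: (0, (3, 0))

Evaluation trace:
tell(3) @ H0 ⇒ log+=3
tell(0) @ H0 ⇒ log+=0
H0 returns (0, (3, 0))
H1 returns (0, (3, 0))
H2 returns (0, (3, 0))
= (0, (3, 0))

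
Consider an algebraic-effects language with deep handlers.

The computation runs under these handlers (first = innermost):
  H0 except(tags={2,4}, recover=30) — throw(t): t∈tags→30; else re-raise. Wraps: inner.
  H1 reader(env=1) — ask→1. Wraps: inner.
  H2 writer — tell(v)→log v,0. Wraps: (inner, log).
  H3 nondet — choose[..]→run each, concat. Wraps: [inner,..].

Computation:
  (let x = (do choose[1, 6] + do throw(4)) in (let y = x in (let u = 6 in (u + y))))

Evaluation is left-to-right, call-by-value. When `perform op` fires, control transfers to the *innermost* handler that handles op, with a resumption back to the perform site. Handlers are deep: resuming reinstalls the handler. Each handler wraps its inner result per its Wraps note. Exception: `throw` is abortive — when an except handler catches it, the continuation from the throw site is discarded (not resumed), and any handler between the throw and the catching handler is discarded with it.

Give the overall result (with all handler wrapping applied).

Answer: [(30, ()), (30, ())]

Step-by-step:
choose[1, 6] @ H3
  branch[0] choose=1:
    throw(4) @ H0 caught ⇒ 30
    H1 returns 30
    H2 returns (30, ())
    H3 returns [(30, ())]
  branch[1] choose=6:
    throw(4) @ H0 caught ⇒ 30
    H1 returns 30
    H2 returns (30, ())
    H3 returns [(30, ())]
= [(30, ()), (30, ())]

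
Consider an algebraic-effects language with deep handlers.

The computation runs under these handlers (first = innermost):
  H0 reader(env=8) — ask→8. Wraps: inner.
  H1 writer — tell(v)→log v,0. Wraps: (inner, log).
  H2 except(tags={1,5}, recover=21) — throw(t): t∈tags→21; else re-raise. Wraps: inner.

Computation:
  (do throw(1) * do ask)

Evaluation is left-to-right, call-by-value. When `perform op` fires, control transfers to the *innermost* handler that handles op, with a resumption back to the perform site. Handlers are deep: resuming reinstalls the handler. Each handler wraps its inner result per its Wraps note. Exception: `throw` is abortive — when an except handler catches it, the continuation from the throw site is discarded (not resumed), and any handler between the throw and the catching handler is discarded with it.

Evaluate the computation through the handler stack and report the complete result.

Answer: 21

Evaluation trace:
throw(1) @ H2 caught ⇒ 21
= 21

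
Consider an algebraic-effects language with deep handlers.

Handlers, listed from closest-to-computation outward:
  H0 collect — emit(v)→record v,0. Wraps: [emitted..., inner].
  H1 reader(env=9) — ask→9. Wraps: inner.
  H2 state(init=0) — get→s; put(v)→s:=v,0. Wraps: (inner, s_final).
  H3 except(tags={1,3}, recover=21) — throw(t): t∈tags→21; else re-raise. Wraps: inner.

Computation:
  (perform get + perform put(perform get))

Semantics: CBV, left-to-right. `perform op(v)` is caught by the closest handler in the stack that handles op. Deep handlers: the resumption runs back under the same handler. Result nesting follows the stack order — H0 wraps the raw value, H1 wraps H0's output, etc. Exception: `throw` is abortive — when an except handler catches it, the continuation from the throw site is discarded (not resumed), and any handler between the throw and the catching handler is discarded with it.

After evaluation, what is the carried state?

Working:
get @ H2 ⇒ 0
get @ H2 ⇒ 0
put(0) @ H2 ⇒ s:=0
H0 returns [0]
H1 returns [0]
H2 returns ([0], 0)
H3 returns ([0], 0)
= ([0], 0)

Answer: 0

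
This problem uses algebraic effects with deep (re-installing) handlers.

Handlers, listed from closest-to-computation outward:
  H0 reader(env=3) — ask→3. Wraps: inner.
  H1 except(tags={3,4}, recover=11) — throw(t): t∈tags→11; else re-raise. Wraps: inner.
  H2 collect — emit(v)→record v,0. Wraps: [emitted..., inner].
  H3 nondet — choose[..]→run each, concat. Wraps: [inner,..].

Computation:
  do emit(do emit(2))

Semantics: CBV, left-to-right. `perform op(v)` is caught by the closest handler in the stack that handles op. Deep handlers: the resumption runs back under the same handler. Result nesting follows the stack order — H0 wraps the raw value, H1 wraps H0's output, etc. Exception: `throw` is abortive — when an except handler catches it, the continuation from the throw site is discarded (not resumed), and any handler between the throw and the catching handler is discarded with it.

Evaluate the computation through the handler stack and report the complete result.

Evaluation trace:
emit(2) @ H2 ⇒ out+=2
emit(0) @ H2 ⇒ out+=0
H0 returns 0
H1 returns 0
H2 returns [2, 0, 0]
H3 returns [[2, 0, 0]]
= [[2, 0, 0]]

Answer: [[2, 0, 0]]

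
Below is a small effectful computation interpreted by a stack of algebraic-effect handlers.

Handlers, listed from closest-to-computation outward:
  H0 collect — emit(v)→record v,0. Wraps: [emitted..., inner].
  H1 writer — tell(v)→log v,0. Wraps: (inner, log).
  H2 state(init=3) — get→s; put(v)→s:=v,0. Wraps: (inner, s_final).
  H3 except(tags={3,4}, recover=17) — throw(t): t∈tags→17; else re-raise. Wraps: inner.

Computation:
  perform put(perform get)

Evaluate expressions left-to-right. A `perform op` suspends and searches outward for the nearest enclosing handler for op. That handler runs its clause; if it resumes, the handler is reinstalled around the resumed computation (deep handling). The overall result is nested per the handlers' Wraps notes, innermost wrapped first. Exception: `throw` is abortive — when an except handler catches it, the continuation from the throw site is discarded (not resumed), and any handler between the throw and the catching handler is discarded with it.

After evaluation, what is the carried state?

Answer: 3

Evaluation trace:
get @ H2 ⇒ 3
put(3) @ H2 ⇒ s:=3
H0 returns [0]
H1 returns ([0], ())
H2 returns (([0], ()), 3)
H3 returns (([0], ()), 3)
= (([0], ()), 3)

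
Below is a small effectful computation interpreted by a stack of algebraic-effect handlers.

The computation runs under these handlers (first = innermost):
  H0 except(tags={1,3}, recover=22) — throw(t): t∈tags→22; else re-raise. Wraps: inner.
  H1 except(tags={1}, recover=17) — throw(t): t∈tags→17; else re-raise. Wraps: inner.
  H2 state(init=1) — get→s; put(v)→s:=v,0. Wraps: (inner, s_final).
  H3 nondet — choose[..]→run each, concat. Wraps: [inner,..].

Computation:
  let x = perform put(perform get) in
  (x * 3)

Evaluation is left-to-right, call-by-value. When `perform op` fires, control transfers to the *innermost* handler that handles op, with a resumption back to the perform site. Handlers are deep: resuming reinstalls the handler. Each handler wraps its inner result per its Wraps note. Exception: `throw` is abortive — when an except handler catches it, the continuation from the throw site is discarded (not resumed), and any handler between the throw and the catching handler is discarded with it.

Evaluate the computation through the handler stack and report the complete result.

Answer: [(0, 1)]

Evaluation trace:
get @ H2 ⇒ 1
put(1) @ H2 ⇒ s:=1
H0 returns 0
H1 returns 0
H2 returns (0, 1)
H3 returns [(0, 1)]
= [(0, 1)]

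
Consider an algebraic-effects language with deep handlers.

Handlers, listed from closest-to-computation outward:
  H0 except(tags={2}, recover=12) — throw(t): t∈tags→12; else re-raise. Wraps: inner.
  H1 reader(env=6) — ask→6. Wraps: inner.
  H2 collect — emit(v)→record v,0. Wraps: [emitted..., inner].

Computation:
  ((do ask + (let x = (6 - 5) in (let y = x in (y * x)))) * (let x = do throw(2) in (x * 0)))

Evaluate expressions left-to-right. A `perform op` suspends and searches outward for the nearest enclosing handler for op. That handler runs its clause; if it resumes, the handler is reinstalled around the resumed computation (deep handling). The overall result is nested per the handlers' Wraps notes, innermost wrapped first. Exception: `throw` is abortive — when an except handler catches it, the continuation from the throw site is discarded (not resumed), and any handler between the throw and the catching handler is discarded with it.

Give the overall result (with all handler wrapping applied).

Evaluation trace:
ask @ H1 ⇒ 6
throw(2) @ H0 caught ⇒ 12
H1 returns 12
H2 returns [12]
= [12]

Answer: [12]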